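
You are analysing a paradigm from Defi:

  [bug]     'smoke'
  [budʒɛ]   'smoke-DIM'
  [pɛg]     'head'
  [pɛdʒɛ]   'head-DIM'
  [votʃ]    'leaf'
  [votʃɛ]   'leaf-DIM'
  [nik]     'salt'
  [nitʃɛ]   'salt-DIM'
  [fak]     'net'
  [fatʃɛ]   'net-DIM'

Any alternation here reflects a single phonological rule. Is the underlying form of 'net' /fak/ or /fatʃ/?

In [fak] and [fatʃɛ] the final segment of 'net' alternates: [k] ~ [tʃ].
If /tʃ/ were underlying and a rule turned it into [k] in isolation, 'leaf' would also alternate; but it has [tʃ] in both [votʃ] and [votʃɛ].
The alternation reflects palatalization before a front vowel: /k/ and /g/ become palato-alveolar [tʃ] and [dʒ] before a front vowel. /k/ is underlying.

/fak/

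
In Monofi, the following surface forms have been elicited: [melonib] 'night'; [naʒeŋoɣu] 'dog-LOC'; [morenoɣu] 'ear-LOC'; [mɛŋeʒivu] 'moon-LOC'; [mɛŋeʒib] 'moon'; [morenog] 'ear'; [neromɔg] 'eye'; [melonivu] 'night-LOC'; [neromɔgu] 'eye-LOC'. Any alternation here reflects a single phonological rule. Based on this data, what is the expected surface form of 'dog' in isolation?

[naʒeŋog]

'ear' shows [ɣ] ~ [g] at the end of the stem ([morenoɣu] vs [morenog]).
If /g/ were underlying and a rule turned it into [ɣ] before the LOC suffix, 'eye' would also alternate; but it has [g] in both [neromɔgu] and [neromɔg].
The alternation reflects word-final hardening: voiced fricatives become stops word-finally. /ɣ/ is underlying.
From [naʒeŋoɣu] the stem 'dog' is /naʒeŋoɣ/; word-finally this yields [naʒeŋog].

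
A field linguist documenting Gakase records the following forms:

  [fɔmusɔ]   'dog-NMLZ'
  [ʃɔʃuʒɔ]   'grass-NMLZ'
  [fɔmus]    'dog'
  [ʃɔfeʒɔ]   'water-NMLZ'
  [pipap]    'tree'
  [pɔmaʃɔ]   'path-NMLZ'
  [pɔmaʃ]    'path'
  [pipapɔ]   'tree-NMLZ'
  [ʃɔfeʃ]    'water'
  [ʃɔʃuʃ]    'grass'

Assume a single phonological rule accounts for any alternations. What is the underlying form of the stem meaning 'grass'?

/ʃɔʃuʒ/

The root 'grass' surfaces as [ʃɔʃuʒɔ] and [ʃɔʃuʃ], with a stem-final [ʒ] ~ [ʃ] alternation.
Compare 'path', with invariant [ʃ] in [pɔmaʃɔ] and [pɔmaʃ]: an analysis with underlying /ʃ/ and a rule producing [ʒ] before the NMLZ suffix would wrongly predict alternation here too.
So /ʒ/ is underlying, and a rule of word-final obstruent devoicing — voiced obstruents become voiceless word-finally — gives [ʃ].
Hence 'grass' is /ʃɔʃuʒ/ underlyingly.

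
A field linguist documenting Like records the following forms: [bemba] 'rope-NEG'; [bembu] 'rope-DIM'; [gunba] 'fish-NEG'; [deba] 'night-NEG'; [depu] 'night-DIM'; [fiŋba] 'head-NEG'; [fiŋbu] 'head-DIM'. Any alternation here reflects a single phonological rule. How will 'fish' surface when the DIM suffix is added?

The DIM morpheme has two allomorphs, [-bu] and [-pu].
The NEG suffix, which begins with [b], is invariant after every stem; so [b] is not altered by any rule here.
So the underlying form is /-pu/, and voiceless stops become voiced after a nasal.
After 'fish', which ends in a nasal, the suffix surfaces as [-bu], giving [gunbu].

[gunbu]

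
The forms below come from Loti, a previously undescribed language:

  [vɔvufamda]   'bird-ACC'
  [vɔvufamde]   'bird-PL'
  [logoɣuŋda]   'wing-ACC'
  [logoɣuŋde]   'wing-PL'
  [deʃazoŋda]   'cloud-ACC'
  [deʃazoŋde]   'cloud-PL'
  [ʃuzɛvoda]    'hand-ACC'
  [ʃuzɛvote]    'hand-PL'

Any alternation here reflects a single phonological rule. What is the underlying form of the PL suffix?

The PL suffix surfaces as [-de] and [-te], depending on the final segment of the stem.
By contrast the ACC suffix keeps its initial [d] throughout — that segment must be underlying.
The PL suffix is therefore /-te/ underlyingly, with post-nasal voicing: voiceless stops become voiced after a nasal.

/-te/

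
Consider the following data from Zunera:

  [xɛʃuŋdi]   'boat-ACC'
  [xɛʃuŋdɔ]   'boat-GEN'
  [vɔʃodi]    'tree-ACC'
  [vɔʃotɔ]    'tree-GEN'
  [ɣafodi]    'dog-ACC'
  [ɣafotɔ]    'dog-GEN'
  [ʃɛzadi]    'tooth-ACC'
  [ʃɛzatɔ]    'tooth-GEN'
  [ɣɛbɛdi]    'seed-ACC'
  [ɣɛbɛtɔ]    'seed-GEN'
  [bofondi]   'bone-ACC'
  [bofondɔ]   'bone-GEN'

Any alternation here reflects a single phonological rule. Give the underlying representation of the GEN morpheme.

The GEN suffix surfaces as [-dɔ] and [-tɔ], depending on the final segment of the stem.
By contrast the ACC suffix keeps its initial [d] throughout — that segment must be underlying.
So the underlying form is /-tɔ/, and voiceless stops become voiced after a nasal.

/-tɔ/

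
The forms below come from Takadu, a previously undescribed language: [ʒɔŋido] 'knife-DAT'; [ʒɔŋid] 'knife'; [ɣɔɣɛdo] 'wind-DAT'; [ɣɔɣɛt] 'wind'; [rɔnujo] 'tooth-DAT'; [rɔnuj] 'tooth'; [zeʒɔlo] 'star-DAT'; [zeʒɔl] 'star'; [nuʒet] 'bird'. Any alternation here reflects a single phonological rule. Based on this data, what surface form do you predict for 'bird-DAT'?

The stem for 'wind' ends in [d] in [ɣɔɣɛdo] but [t] in [ɣɔɣɛt].
The stem 'knife' ([ʒɔŋido], [ʒɔŋid]) shows [d] unchanged in both environments, so [d] cannot be basic with [t] derived in isolation.
Therefore /t/ is basic and [d] is derived by intervocalic voicing (voiceless stops become voiced between vowels).
The one attested form of 'bird', [nuʒet], shows underlying /nuʒet/. Applying the same rule between vowels gives [nuʒedo].

[nuʒedo]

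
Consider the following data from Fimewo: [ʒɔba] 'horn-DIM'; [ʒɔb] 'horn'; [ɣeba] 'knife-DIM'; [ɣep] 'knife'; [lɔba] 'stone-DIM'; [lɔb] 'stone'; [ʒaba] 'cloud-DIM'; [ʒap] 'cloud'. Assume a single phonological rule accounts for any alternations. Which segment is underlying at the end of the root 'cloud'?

The stem for 'cloud' ends in [b] in [ʒaba] but [p] in [ʒap].
If /b/ were underlying and a rule turned it into [p] in isolation, 'stone' would also alternate; but it has [b] in both [lɔba] and [lɔb].
So /p/ is underlying, and a rule of intervocalic voicing — voiceless stops become voiced between vowels — gives [b].

/p/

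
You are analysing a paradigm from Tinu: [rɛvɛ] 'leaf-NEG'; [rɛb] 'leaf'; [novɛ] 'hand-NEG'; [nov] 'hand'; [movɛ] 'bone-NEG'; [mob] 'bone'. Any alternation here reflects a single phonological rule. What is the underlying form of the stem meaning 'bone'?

The stem for 'bone' ends in [v] in [movɛ] but [b] in [mob].
But 'hand' keeps [v] in both environments ([novɛ], [nov]), so there is no rule changing /v/ to [b] in isolation.
So /b/ is underlying, and a rule of intervocalic spirantization — voiced stops become fricatives between vowels — gives [v].

/mob/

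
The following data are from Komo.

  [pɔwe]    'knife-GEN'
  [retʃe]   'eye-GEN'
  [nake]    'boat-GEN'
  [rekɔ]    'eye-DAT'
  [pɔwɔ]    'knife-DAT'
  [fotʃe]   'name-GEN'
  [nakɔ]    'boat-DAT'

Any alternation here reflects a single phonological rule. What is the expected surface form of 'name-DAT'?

'eye' shows [tʃ] ~ [k] at the end of the stem ([retʃe] vs [rekɔ]).
Compare 'boat', with invariant [k] in [nake] and [nakɔ]: an analysis with underlying /k/ and a rule producing [tʃ] before the GEN suffix would wrongly predict alternation here too.
So /tʃ/ is underlying, and a rule of depalatalization — palato-alveolar /tʃ/ becomes [k] when no front vowel follows — gives [k].
The one attested form of 'name', [fotʃe], shows underlying /fotʃ/. Applying the same rule when no front vowel follows gives [fokɔ].

[fokɔ]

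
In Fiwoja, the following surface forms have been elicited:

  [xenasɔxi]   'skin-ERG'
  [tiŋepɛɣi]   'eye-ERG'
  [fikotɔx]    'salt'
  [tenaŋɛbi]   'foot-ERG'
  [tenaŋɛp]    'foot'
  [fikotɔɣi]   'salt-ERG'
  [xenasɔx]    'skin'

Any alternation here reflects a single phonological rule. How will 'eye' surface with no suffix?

In [fikotɔɣi] and [fikotɔx] the final segment of 'salt' alternates: [ɣ] ~ [x].
The stem 'skin' ([xenasɔxi], [xenasɔx]) shows [x] unchanged in both environments, so [x] cannot be basic with [ɣ] derived before the ERG suffix.
Therefore /ɣ/ is basic and [x] is derived by word-final obstruent devoicing (voiced obstruents become voiceless word-finally).
The one attested form of 'eye', [tiŋepɛɣi], shows underlying /tiŋepɛɣ/. Applying the same rule word-finally gives [tiŋepɛx].

[tiŋepɛx]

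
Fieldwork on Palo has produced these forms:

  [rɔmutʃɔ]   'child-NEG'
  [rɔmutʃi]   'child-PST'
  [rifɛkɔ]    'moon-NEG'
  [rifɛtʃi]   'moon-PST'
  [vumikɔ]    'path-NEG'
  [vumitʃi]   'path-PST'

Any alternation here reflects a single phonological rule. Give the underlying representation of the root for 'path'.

In [vumikɔ] and [vumitʃi] the final segment of 'path' alternates: [k] ~ [tʃ].
If /tʃ/ were underlying and a rule turned it into [k] before the NEG suffix, 'child' would also alternate; but it has [tʃ] in both [rɔmutʃɔ] and [rɔmutʃi].
The alternation reflects palatalization before a front vowel: /k/ becomes palato-alveolar [tʃ] before a front vowel. /k/ is underlying.

/vumik/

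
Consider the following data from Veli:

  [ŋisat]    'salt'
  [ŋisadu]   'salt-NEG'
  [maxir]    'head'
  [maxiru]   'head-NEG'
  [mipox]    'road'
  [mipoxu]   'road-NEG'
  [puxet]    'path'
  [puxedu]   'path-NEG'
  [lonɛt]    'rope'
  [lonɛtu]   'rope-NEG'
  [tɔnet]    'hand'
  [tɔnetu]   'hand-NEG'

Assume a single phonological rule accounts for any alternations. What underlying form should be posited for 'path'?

The stem for 'path' ends in [t] in [puxet] but [d] in [puxedu].
If /t/ were underlying and a rule turned it into [d] before the NEG suffix, 'rope' would also alternate; but it has [t] in both [lonɛt] and [lonɛtu].
So /d/ is underlying, and a rule of word-final obstruent devoicing — voiced obstruents become voiceless word-finally — gives [t].

/puxed/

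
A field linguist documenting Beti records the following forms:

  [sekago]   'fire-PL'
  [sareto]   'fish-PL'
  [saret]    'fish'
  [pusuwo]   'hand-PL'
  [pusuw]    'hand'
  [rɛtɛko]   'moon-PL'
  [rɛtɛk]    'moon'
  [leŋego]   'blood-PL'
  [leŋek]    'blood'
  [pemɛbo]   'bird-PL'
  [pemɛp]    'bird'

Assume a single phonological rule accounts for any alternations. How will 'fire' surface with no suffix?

[sekak]

In [leŋego] and [leŋek] the final segment of 'blood' alternates: [g] ~ [k].
The stem 'moon' ([rɛtɛko], [rɛtɛk]) shows [k] unchanged in both environments, so [k] cannot be basic with [g] derived before the PL suffix.
The alternation reflects word-final obstruent devoicing: voiced obstruents become voiceless word-finally. /g/ is underlying.
The one attested form of 'fire', [sekago], shows underlying /sekag/. Applying the same rule word-finally gives [sekak].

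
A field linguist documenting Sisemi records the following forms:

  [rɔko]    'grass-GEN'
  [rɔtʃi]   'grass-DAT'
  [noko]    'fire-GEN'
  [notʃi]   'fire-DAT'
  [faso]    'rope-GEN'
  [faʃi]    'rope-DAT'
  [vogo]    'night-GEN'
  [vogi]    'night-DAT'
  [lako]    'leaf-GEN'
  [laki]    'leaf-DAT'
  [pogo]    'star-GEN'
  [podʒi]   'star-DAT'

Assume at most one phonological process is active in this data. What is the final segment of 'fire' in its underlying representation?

/tʃ/

'fire' shows [k] ~ [tʃ] at the end of the stem ([noko] vs [notʃi]).
But 'leaf' keeps [k] in both environments ([lako], [laki]), so there is no rule changing /k/ to [tʃ] before the DAT suffix.
So /tʃ/ is underlying, and a rule of depalatalization — palato-alveolar /tʃ/, /dʒ/ and /ʃ/ become [k], [g] and [s] when no front vowel follows — gives [k].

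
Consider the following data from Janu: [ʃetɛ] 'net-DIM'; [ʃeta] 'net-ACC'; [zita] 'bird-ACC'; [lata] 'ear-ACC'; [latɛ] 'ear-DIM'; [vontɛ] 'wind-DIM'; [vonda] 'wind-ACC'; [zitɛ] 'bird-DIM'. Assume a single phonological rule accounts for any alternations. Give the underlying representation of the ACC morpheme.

The ACC morpheme has two allomorphs, [-da] and [-ta].
By contrast the DIM suffix keeps its initial [t] throughout — that segment must be underlying.
The ACC suffix is therefore /-da/ underlyingly, with post-vocalic devoicing: voiced stops become voiceless after a vowel.

/-da/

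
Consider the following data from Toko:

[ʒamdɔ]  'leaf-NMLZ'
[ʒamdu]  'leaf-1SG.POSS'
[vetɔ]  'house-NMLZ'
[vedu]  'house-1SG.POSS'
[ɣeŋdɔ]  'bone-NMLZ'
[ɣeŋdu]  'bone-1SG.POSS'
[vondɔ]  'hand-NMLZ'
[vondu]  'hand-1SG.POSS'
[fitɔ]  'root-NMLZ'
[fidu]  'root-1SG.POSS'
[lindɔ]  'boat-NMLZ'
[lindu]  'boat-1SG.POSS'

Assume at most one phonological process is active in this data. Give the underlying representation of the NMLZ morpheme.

The NMLZ morpheme has two allomorphs, [-dɔ] and [-tɔ].
The 1SG.POSS suffix, which begins with [d], is invariant after every stem; so [d] is not altered by any rule here.
So the underlying form is /-tɔ/, and voiceless stops become voiced after a nasal.

/-tɔ/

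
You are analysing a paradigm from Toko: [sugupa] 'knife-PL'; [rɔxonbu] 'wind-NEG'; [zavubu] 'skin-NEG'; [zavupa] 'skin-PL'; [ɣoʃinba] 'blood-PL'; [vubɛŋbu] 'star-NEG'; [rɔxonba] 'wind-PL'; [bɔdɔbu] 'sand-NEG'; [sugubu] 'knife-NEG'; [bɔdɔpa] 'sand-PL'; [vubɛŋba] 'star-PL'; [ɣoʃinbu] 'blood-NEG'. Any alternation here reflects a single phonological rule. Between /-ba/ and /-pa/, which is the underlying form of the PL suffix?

/-pa/

The PL suffix surfaces as [-ba] and [-pa], depending on the final segment of the stem.
By contrast the NEG suffix keeps its initial [b] throughout — that segment must be underlying.
The PL suffix is therefore /-pa/ underlyingly, with post-nasal voicing: voiceless stops become voiced after a nasal.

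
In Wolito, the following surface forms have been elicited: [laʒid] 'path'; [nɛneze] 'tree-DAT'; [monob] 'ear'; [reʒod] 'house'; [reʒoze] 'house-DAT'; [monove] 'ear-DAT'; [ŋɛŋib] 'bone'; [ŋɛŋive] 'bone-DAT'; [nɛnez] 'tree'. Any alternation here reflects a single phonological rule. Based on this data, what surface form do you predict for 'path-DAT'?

'house' shows [z] ~ [d] at the end of the stem ([reʒoze] vs [reʒod]).
If /z/ were underlying and a rule turned it into [d] in isolation, 'tree' would also alternate; but it has [z] in both [nɛneze] and [nɛnez].
So /d/ is underlying, and a rule of intervocalic spirantization — voiced stops become fricatives between vowels — gives [z].
The one attested form of 'path', [laʒid], shows underlying /laʒid/. Applying the same rule between vowels gives [laʒize].

[laʒize]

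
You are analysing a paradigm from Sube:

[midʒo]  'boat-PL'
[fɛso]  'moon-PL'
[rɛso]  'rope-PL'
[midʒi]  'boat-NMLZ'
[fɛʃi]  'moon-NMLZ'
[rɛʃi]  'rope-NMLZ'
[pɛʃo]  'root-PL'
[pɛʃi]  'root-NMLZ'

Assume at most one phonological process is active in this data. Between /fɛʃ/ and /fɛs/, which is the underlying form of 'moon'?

The root 'moon' surfaces as [fɛʃi] and [fɛso], with a stem-final [ʃ] ~ [s] alternation.
Compare 'root', with invariant [ʃ] in [pɛʃi] and [pɛʃo]: an analysis with underlying /ʃ/ and a rule producing [s] before the PL suffix would wrongly predict alternation here too.
So /s/ is underlying, and a rule of palatalization before a front vowel — /s/ becomes palato-alveolar [ʃ] before a front vowel — gives [ʃ].

/fɛs/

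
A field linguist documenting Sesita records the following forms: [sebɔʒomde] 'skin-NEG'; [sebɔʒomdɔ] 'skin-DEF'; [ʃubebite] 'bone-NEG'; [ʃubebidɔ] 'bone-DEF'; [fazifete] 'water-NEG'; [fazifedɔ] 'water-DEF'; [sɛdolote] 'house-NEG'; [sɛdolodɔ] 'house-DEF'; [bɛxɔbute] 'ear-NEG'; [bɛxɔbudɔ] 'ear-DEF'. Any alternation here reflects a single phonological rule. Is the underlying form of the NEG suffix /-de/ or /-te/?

/-te/

The NEG suffix surfaces as [-de] and [-te], depending on the final segment of the stem.
The DEF suffix, which begins with [d], is invariant after every stem; so [d] is not altered by any rule here.
The NEG suffix is therefore /-te/ underlyingly, with post-nasal voicing: voiceless stops become voiced after a nasal.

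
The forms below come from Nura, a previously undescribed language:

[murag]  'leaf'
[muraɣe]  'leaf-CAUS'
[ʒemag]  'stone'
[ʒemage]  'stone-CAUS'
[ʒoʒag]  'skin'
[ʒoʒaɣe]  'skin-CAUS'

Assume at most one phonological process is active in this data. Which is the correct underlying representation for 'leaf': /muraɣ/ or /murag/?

/muraɣ/

The root 'leaf' surfaces as [murag] and [muraɣe], with a stem-final [g] ~ [ɣ] alternation.
Compare 'stone', with invariant [g] in [ʒemag] and [ʒemage]: an analysis with underlying /g/ and a rule producing [ɣ] before the CAUS suffix would wrongly predict alternation here too.
The alternation reflects word-final hardening: voiced fricatives become stops word-finally. /ɣ/ is underlying.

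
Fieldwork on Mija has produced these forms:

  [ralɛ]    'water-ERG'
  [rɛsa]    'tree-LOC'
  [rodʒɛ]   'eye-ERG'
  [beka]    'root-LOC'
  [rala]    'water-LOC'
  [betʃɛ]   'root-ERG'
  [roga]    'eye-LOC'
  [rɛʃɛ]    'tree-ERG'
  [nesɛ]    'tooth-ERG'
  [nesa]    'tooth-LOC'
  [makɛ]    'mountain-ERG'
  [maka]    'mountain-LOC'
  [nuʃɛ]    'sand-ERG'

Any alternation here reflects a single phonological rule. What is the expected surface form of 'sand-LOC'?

[nusa]

The stem for 'tree' ends in [ʃ] in [rɛʃɛ] but [s] in [rɛsa].
Compare 'tooth', with invariant [s] in [nesɛ] and [nesa]: an analysis with underlying /s/ and a rule producing [ʃ] before the ERG suffix would wrongly predict alternation here too.
The underlying segment must be /ʃ/; palato-alveolar /tʃ/, /dʒ/ and /ʃ/ become [k], [g] and [s] when no front vowel follows, yielding [s] there.
The one attested form of 'sand', [nuʃɛ], shows underlying /nuʃ/. Applying the same rule when no front vowel follows gives [nusa].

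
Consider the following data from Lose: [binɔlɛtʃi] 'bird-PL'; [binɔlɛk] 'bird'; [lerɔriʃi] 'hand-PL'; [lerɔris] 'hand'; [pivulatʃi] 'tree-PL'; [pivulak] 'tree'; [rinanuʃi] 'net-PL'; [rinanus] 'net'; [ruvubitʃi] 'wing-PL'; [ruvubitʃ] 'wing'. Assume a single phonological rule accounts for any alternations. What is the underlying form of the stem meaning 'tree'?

/pivulak/

In [pivulatʃi] and [pivulak] the final segment of 'tree' alternates: [tʃ] ~ [k].
But 'wing' keeps [tʃ] in both environments ([ruvubitʃi], [ruvubitʃ]), so there is no rule changing /tʃ/ to [k] in isolation.
The alternation reflects palatalization before a front vowel: /k/ and /s/ become palato-alveolar [tʃ] and [ʃ] before a front vowel. /k/ is underlying.
Hence 'tree' is /pivulak/ underlyingly.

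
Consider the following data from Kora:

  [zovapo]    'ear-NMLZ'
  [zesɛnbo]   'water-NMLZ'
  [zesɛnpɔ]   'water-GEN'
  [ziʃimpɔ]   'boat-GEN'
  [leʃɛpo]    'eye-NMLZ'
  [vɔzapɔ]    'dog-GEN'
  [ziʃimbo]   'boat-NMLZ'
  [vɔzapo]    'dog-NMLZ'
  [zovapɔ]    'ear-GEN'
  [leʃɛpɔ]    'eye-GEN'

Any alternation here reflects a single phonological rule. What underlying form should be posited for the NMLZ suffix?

The NMLZ morpheme has two allomorphs, [-bo] and [-po].
By contrast the GEN suffix keeps its initial [p] throughout — that segment must be underlying.
So the underlying form is /-bo/, and voiced stops become voiceless after a vowel.

/-bo/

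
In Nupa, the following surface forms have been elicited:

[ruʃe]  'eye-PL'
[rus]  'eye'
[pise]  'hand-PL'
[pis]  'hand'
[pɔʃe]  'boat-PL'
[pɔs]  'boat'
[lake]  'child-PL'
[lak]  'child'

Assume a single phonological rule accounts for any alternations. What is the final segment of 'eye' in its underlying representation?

/ʃ/

The stem for 'eye' ends in [ʃ] in [ruʃe] but [s] in [rus].
The stem 'hand' ([pise], [pis]) shows [s] unchanged in both environments, so [s] cannot be basic with [ʃ] derived before the PL suffix.
Therefore /ʃ/ is basic and [s] is derived by depalatalization (palato-alveolar /ʃ/ becomes [s] when no front vowel follows).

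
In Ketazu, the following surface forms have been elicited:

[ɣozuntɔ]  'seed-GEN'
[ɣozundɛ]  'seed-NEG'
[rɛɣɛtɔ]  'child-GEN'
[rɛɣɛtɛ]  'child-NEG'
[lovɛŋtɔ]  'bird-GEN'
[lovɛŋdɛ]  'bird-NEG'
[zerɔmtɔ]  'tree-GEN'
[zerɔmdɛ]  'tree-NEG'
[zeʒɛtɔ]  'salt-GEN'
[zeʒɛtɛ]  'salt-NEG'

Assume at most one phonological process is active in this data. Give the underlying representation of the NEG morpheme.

The NEG morpheme has two allomorphs, [-dɛ] and [-tɛ].
By contrast the GEN suffix keeps its initial [t] throughout — that segment must be underlying.
So the underlying form is /-dɛ/, and voiced stops become voiceless after a vowel.

/-dɛ/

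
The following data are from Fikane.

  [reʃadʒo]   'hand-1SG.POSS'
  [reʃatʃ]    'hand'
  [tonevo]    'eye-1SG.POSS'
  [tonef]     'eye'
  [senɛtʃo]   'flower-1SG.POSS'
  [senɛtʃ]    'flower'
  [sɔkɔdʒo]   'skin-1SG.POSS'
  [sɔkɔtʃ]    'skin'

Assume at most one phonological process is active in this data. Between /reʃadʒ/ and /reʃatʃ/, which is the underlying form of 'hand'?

/reʃadʒ/

In [reʃadʒo] and [reʃatʃ] the final segment of 'hand' alternates: [dʒ] ~ [tʃ].
The stem 'flower' ([senɛtʃo], [senɛtʃ]) shows [tʃ] unchanged in both environments, so [tʃ] cannot be basic with [dʒ] derived before the 1SG.POSS suffix.
So /dʒ/ is underlying, and a rule of word-final obstruent devoicing — voiced obstruents become voiceless word-finally — gives [tʃ].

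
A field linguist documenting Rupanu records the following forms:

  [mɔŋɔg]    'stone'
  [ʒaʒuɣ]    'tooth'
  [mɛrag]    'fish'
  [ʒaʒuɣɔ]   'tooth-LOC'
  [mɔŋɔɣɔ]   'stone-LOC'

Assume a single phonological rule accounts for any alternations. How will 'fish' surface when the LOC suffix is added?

[mɛraɣɔ]

'stone' shows [g] ~ [ɣ] at the end of the stem ([mɔŋɔg] vs [mɔŋɔɣɔ]).
Compare 'tooth', with invariant [ɣ] in [ʒaʒuɣ] and [ʒaʒuɣɔ]: an analysis with underlying /ɣ/ and a rule producing [g] in isolation would wrongly predict alternation here too.
Therefore /g/ is basic and [ɣ] is derived by intervocalic spirantization (voiced stops become fricatives between vowels).
The one attested form of 'fish', [mɛrag], shows underlying /mɛrag/. Applying the same rule between vowels gives [mɛraɣɔ].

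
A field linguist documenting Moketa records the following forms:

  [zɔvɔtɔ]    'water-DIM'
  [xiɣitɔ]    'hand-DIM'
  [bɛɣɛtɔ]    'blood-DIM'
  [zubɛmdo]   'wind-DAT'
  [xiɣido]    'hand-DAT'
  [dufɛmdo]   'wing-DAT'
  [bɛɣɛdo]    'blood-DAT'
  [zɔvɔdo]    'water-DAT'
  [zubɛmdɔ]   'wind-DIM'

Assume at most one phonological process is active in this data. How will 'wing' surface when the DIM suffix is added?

The DIM suffix surfaces as [-dɔ] and [-tɔ], depending on the final segment of the stem.
The DAT suffix, which begins with [d], is invariant after every stem; so [d] is not altered by any rule here.
The DIM suffix is therefore /-tɔ/ underlyingly, with post-nasal voicing: voiceless stops become voiced after a nasal.
After 'wing', which ends in a nasal, the suffix surfaces as [-dɔ], giving [dufɛmdɔ].

[dufɛmdɔ]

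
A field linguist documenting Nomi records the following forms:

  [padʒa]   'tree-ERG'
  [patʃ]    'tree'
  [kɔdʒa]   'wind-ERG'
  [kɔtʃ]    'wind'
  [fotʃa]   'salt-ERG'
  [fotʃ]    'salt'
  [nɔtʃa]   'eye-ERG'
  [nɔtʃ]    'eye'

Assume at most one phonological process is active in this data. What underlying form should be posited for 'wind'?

/kɔdʒ/

'wind' shows [dʒ] ~ [tʃ] at the end of the stem ([kɔdʒa] vs [kɔtʃ]).
If /tʃ/ were underlying and a rule turned it into [dʒ] before the ERG suffix, 'salt' would also alternate; but it has [tʃ] in both [fotʃa] and [fotʃ].
The alternation reflects word-final obstruent devoicing: voiced obstruents become voiceless word-finally. /dʒ/ is underlying.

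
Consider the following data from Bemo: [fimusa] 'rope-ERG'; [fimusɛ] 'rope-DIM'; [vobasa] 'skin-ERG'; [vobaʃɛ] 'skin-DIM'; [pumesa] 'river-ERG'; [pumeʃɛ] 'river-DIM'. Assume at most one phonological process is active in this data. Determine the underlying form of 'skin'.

/vobaʃ/

'skin' shows [s] ~ [ʃ] at the end of the stem ([vobasa] vs [vobaʃɛ]).
If /s/ were underlying and a rule turned it into [ʃ] before the DIM suffix, 'rope' would also alternate; but it has [s] in both [fimusa] and [fimusɛ].
Therefore /ʃ/ is basic and [s] is derived by depalatalization (palato-alveolar /ʃ/ becomes [s] when no front vowel follows).
Hence 'skin' is /vobaʃ/ underlyingly.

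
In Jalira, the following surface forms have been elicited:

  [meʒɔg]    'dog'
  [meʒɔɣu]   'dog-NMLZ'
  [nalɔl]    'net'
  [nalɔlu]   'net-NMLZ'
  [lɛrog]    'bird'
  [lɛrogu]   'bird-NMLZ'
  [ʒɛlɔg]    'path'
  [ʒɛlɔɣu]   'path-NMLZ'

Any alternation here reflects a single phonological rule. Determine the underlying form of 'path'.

The root 'path' surfaces as [ʒɛlɔg] and [ʒɛlɔɣu], with a stem-final [g] ~ [ɣ] alternation.
But 'bird' keeps [g] in both environments ([lɛrog], [lɛrogu]), so there is no rule changing /g/ to [ɣ] before the NMLZ suffix.
The alternation reflects word-final hardening: voiced fricatives become stops word-finally. /ɣ/ is underlying.
So 'path' = /ʒɛlɔɣ/.

/ʒɛlɔɣ/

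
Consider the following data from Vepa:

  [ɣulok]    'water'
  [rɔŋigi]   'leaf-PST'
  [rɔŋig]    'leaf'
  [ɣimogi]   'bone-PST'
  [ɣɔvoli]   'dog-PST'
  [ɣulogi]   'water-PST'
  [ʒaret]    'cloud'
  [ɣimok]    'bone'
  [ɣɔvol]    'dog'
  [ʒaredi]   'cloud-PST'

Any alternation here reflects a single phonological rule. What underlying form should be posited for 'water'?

The root 'water' surfaces as [ɣulogi] and [ɣulok], with a stem-final [g] ~ [k] alternation.
Compare 'leaf', with invariant [g] in [rɔŋigi] and [rɔŋig]: an analysis with underlying /g/ and a rule producing [k] in isolation would wrongly predict alternation here too.
Therefore /k/ is basic and [g] is derived by intervocalic voicing (voiceless stops become voiced between vowels).
Hence 'water' is /ɣulok/ underlyingly.

/ɣulok/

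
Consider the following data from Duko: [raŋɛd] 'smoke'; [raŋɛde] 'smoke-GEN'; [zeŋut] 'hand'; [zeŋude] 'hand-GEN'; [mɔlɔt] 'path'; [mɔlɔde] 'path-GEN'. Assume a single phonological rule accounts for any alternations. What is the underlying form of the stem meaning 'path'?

/mɔlɔt/

The root 'path' surfaces as [mɔlɔt] and [mɔlɔde], with a stem-final [t] ~ [d] alternation.
If /d/ were underlying and a rule turned it into [t] in isolation, 'smoke' would also alternate; but it has [d] in both [raŋɛd] and [raŋɛde].
So /t/ is underlying, and a rule of intervocalic voicing — voiceless stops become voiced between vowels — gives [d].
The underlying form of 'path' is therefore /mɔlɔt/.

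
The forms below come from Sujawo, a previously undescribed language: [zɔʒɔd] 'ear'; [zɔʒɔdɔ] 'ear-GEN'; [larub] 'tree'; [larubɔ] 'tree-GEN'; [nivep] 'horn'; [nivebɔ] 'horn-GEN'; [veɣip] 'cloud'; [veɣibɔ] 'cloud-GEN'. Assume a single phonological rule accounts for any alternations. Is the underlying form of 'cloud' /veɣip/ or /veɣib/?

The stem for 'cloud' ends in [p] in [veɣip] but [b] in [veɣibɔ].
The stem 'tree' ([larub], [larubɔ]) shows [b] unchanged in both environments, so [b] cannot be basic with [p] derived in isolation.
So /p/ is underlying, and a rule of intervocalic voicing — voiceless stops become voiced between vowels — gives [b].

/veɣip/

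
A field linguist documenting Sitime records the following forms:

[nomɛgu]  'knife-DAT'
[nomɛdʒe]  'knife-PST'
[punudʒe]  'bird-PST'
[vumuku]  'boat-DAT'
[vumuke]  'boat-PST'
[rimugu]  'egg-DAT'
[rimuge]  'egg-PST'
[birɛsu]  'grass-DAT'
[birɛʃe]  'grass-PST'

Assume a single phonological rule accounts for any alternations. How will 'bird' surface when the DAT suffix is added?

The stem for 'knife' ends in [g] in [nomɛgu] but [dʒ] in [nomɛdʒe].
If /g/ were underlying and a rule turned it into [dʒ] before the PST suffix, 'egg' would also alternate; but it has [g] in both [rimugu] and [rimuge].
The alternation reflects depalatalization: palato-alveolar /dʒ/ and /ʃ/ become [g] and [s] when no front vowel follows. /dʒ/ is underlying.
From [punudʒe] the stem 'bird' is /punudʒ/; when no front vowel follows this yields [punugu].

[punugu]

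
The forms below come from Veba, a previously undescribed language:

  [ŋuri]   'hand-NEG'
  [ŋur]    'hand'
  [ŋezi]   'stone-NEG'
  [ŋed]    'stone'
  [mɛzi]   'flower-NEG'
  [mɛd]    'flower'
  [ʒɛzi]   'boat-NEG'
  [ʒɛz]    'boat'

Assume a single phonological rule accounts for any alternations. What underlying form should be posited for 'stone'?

/ŋed/

The stem for 'stone' ends in [z] in [ŋezi] but [d] in [ŋed].
But 'boat' keeps [z] in both environments ([ʒɛzi], [ʒɛz]), so there is no rule changing /z/ to [d] in isolation.
Therefore /d/ is basic and [z] is derived by intervocalic spirantization (voiced stops become fricatives between vowels).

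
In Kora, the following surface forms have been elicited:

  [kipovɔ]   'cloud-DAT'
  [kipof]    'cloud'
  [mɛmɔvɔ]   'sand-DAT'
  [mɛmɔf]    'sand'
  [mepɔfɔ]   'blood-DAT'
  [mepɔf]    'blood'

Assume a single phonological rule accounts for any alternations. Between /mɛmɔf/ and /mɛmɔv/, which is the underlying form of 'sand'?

The root 'sand' surfaces as [mɛmɔvɔ] and [mɛmɔf], with a stem-final [v] ~ [f] alternation.
The stem 'blood' ([mepɔfɔ], [mepɔf]) shows [f] unchanged in both environments, so [f] cannot be basic with [v] derived before the DAT suffix.
Therefore /v/ is basic and [f] is derived by word-final obstruent devoicing (voiced obstruents become voiceless word-finally).

/mɛmɔv/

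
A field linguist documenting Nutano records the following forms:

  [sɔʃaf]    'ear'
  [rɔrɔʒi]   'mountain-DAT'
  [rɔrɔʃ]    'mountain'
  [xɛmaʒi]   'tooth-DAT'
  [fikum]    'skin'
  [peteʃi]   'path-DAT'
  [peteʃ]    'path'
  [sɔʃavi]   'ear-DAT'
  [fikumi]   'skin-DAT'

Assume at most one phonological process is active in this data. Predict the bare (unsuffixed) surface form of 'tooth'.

[xɛmaʃ]

The root 'mountain' surfaces as [rɔrɔʒi] and [rɔrɔʃ], with a stem-final [ʒ] ~ [ʃ] alternation.
The stem 'path' ([peteʃi], [peteʃ]) shows [ʃ] unchanged in both environments, so [ʃ] cannot be basic with [ʒ] derived before the DAT suffix.
So /ʒ/ is underlying, and a rule of word-final obstruent devoicing — voiced obstruents become voiceless word-finally — gives [ʃ].
The one attested form of 'tooth', [xɛmaʒi], shows underlying /xɛmaʒ/. Applying the same rule word-finally gives [xɛmaʃ].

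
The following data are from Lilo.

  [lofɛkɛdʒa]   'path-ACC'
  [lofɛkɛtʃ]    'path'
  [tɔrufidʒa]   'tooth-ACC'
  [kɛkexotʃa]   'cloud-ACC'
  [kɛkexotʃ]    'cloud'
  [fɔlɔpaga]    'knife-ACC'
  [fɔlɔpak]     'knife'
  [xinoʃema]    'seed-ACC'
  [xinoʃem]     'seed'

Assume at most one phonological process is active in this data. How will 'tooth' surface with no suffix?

'path' shows [dʒ] ~ [tʃ] at the end of the stem ([lofɛkɛdʒa] vs [lofɛkɛtʃ]).
But 'cloud' keeps [tʃ] in both environments ([kɛkexotʃa], [kɛkexotʃ]), so there is no rule changing /tʃ/ to [dʒ] before the ACC suffix.
So /dʒ/ is underlying, and a rule of word-final obstruent devoicing — voiced obstruents become voiceless word-finally — gives [tʃ].
From [tɔrufidʒa] the stem 'tooth' is /tɔrufidʒ/; word-finally this yields [tɔrufitʃ].

[tɔrufitʃ]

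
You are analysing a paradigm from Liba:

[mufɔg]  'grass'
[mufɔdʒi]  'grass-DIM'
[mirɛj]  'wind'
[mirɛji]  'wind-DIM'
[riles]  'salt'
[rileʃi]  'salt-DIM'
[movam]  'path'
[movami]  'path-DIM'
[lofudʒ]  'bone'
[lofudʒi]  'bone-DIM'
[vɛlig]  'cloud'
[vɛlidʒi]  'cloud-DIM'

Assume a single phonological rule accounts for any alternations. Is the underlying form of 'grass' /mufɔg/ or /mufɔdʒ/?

In [mufɔg] and [mufɔdʒi] the final segment of 'grass' alternates: [g] ~ [dʒ].
The stem 'bone' ([lofudʒ], [lofudʒi]) shows [dʒ] unchanged in both environments, so [dʒ] cannot be basic with [g] derived in isolation.
Therefore /g/ is basic and [dʒ] is derived by palatalization before a front vowel (/g/ and /s/ become palato-alveolar [dʒ] and [ʃ] before a front vowel).

/mufɔg/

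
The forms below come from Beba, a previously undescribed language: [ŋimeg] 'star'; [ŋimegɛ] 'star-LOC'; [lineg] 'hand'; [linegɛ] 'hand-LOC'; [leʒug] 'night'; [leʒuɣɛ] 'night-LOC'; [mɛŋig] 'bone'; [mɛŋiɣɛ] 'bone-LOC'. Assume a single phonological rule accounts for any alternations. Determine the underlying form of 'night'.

/leʒuɣ/

The root 'night' surfaces as [leʒug] and [leʒuɣɛ], with a stem-final [g] ~ [ɣ] alternation.
The stem 'hand' ([lineg], [linegɛ]) shows [g] unchanged in both environments, so [g] cannot be basic with [ɣ] derived before the LOC suffix.
The alternation reflects word-final hardening: voiced fricatives become stops word-finally. /ɣ/ is underlying.
Hence 'night' is /leʒuɣ/ underlyingly.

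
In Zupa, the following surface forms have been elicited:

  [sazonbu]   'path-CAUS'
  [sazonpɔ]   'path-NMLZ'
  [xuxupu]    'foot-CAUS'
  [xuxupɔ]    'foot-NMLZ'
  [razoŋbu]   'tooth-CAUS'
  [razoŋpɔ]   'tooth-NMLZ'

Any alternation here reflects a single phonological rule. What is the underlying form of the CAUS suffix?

/-bu/

The CAUS morpheme has two allomorphs, [-bu] and [-pu].
The NMLZ suffix, which begins with [p], is invariant after every stem; so [p] is not altered by any rule here.
So the underlying form is /-bu/, and voiced stops become voiceless after a vowel.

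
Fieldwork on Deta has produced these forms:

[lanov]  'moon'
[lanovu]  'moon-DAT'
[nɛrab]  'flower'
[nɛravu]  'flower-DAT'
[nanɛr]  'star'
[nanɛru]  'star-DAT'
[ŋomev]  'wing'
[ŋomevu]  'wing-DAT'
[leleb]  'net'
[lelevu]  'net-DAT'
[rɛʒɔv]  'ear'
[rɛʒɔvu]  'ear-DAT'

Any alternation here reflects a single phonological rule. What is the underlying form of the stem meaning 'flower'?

'flower' shows [b] ~ [v] at the end of the stem ([nɛrab] vs [nɛravu]).
If /v/ were underlying and a rule turned it into [b] in isolation, 'ear' would also alternate; but it has [v] in both [rɛʒɔv] and [rɛʒɔvu].
So /b/ is underlying, and a rule of intervocalic spirantization — voiced stops become fricatives between vowels — gives [v].
So 'flower' = /nɛrab/.

/nɛrab/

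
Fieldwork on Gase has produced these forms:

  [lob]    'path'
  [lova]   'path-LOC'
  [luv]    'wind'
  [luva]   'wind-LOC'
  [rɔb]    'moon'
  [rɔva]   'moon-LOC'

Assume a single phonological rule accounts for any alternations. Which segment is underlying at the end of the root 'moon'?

The stem for 'moon' ends in [b] in [rɔb] but [v] in [rɔva].
Compare 'wind', with invariant [v] in [luv] and [luva]: an analysis with underlying /v/ and a rule producing [b] in isolation would wrongly predict alternation here too.
So /b/ is underlying, and a rule of intervocalic spirantization — voiced stops become fricatives between vowels — gives [v].

/b/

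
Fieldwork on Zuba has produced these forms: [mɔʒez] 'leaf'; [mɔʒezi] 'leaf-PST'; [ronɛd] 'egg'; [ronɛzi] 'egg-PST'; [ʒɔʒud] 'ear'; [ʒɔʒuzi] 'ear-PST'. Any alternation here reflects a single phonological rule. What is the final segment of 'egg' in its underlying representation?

/d/

The stem for 'egg' ends in [d] in [ronɛd] but [z] in [ronɛzi].
If /z/ were underlying and a rule turned it into [d] in isolation, 'leaf' would also alternate; but it has [z] in both [mɔʒez] and [mɔʒezi].
So /d/ is underlying, and a rule of intervocalic spirantization — voiced stops become fricatives between vowels — gives [z].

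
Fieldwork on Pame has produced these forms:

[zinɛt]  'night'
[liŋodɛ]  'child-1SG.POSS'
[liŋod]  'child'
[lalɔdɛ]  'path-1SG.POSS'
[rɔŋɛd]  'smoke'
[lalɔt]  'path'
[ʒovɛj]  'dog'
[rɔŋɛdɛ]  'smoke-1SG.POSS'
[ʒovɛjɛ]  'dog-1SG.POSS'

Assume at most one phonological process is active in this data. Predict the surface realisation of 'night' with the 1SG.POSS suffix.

[zinɛdɛ]

'path' shows [t] ~ [d] at the end of the stem ([lalɔt] vs [lalɔdɛ]).
Compare 'child', with invariant [d] in [liŋod] and [liŋodɛ]: an analysis with underlying /d/ and a rule producing [t] in isolation would wrongly predict alternation here too.
The alternation reflects intervocalic voicing: voiceless stops become voiced between vowels. /t/ is underlying.
The one attested form of 'night', [zinɛt], shows underlying /zinɛt/. Applying the same rule between vowels gives [zinɛdɛ].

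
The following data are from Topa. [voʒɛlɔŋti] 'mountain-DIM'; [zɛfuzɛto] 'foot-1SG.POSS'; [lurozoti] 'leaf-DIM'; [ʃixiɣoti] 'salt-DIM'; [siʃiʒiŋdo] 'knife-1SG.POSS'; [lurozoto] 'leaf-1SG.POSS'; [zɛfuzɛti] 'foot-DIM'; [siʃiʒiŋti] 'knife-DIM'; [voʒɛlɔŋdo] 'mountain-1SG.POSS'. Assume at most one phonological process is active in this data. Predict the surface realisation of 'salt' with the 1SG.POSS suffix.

[ʃixiɣoto]

The 1SG.POSS suffix surfaces as [-do] and [-to], depending on the final segment of the stem.
The DIM suffix, which begins with [t], is invariant after every stem; so [t] is not altered by any rule here.
So the underlying form is /-do/, and voiced stops become voiceless after a vowel.
After 'salt', which ends in a vowel, the suffix surfaces as [-to], giving [ʃixiɣoto].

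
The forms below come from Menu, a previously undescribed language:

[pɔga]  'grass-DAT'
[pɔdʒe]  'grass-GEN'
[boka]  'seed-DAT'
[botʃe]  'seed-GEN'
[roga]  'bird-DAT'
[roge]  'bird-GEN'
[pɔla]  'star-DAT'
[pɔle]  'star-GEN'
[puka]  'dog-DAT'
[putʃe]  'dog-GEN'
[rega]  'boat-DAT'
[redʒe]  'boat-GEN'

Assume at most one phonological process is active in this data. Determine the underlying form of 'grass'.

/pɔdʒ/

The stem for 'grass' ends in [g] in [pɔga] but [dʒ] in [pɔdʒe].
Compare 'bird', with invariant [g] in [roga] and [roge]: an analysis with underlying /g/ and a rule producing [dʒ] before the GEN suffix would wrongly predict alternation here too.
The underlying segment must be /dʒ/; palato-alveolar /tʃ/ and /dʒ/ become [k] and [g] when no front vowel follows, yielding [g] there.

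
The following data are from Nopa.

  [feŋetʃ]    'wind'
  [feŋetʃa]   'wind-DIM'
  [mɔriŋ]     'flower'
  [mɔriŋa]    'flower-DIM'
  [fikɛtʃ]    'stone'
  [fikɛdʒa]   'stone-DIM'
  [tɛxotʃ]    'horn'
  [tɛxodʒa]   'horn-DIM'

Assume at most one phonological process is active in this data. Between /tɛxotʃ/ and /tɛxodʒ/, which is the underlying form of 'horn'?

In [tɛxotʃ] and [tɛxodʒa] the final segment of 'horn' alternates: [tʃ] ~ [dʒ].
If /tʃ/ were underlying and a rule turned it into [dʒ] before the DIM suffix, 'wind' would also alternate; but it has [tʃ] in both [feŋetʃ] and [feŋetʃa].
The alternation reflects word-final obstruent devoicing: voiced obstruents become voiceless word-finally. /dʒ/ is underlying.

/tɛxodʒ/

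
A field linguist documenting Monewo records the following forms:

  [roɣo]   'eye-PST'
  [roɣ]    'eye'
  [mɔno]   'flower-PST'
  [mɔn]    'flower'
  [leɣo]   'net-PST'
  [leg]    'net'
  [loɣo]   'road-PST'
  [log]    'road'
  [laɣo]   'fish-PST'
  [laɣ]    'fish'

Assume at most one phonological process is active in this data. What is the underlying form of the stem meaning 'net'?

The root 'net' surfaces as [leɣo] and [leg], with a stem-final [ɣ] ~ [g] alternation.
If /ɣ/ were underlying and a rule turned it into [g] in isolation, 'fish' would also alternate; but it has [ɣ] in both [laɣo] and [laɣ].
The alternation reflects intervocalic spirantization: voiced stops become fricatives between vowels. /g/ is underlying.

/leg/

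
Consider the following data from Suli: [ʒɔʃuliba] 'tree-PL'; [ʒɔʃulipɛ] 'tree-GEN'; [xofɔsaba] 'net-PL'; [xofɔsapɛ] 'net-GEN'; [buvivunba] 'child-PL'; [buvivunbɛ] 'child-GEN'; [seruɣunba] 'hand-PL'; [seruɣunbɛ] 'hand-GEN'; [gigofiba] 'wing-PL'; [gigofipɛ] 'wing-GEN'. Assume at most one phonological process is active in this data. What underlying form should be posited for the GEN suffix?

The GEN suffix surfaces as [-bɛ] and [-pɛ], depending on the final segment of the stem.
The PL suffix, which begins with [b], is invariant after every stem; so [b] is not altered by any rule here.
So the underlying form is /-pɛ/, and voiceless stops become voiced after a nasal.

/-pɛ/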